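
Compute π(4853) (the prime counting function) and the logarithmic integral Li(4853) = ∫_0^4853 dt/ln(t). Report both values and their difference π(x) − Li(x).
π(4853) = 650;  Li(4853) ≈ 666.99;  π(x) − Li(x) ≈ -16.99.

Direct count of primes ≤ 4853 gives π(4853) = 650. Numerical evaluation of the logarithmic integral gives Li(4853) ≈ 666.99. The difference π(x) − Li(x) ≈ -16.99 is typically negative for small/moderate x (Li(x) overestimates), though Littlewood's theorem shows this sign changes infinitely often.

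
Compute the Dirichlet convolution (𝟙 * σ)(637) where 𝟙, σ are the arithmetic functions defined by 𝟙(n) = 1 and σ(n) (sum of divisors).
(𝟙 * σ)(637) = 990

Divisors of 637: [1, 7, 13, 49, 91, 637]. For each d | 637:
  d = 1: 𝟙(1) · σ(637/1) = 1 · 798 = 798
  d = 7: 𝟙(7) · σ(637/7) = 1 · 112 = 112
  d = 13: 𝟙(13) · σ(637/13) = 1 · 57 = 57
  d = 49: 𝟙(49) · σ(637/49) = 1 · 14 = 14
  d = 91: 𝟙(91) · σ(637/91) = 1 · 8 = 8
  d = 637: 𝟙(637) · σ(637/637) = 1 · 1 = 1
Summing: (𝟙 * σ)(637) = 798 + 112 + 57 + 14 + 8 + 1 = 990.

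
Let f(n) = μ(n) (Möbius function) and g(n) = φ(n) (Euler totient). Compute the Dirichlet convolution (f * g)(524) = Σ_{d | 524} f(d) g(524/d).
(μ * φ)(524) = 129

Divisors of 524: [1, 2, 4, 131, 262, 524]. For each d | 524:
  d = 1: μ(1) · φ(524/1) = 1 · 260 = 260
  d = 2: μ(2) · φ(524/2) = -1 · 130 = -130
  d = 4: μ(4) · φ(524/4) = 0 · 130 = 0
  d = 131: μ(131) · φ(524/131) = -1 · 2 = -2
  d = 262: μ(262) · φ(524/262) = 1 · 1 = 1
  d = 524: μ(524) · φ(524/524) = 0 · 1 = 0
Summing: (μ * φ)(524) = 260 + -130 + 0 + -2 + 1 + 0 = 129.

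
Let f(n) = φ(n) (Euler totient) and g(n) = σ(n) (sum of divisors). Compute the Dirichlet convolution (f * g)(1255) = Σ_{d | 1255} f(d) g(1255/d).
(φ * σ)(1255) = 5020

Divisors of 1255: [1, 5, 251, 1255]. For each d | 1255:
  d = 1: φ(1) · σ(1255/1) = 1 · 1512 = 1512
  d = 5: φ(5) · σ(1255/5) = 4 · 252 = 1008
  d = 251: φ(251) · σ(1255/251) = 250 · 6 = 1500
  d = 1255: φ(1255) · σ(1255/1255) = 1000 · 1 = 1000
Summing: (φ * σ)(1255) = 1512 + 1008 + 1500 + 1000 = 5020.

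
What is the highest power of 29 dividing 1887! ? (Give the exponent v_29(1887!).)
v_29(1887!) = 67

Legendre's formula: v_p(n!) = Σ_{k ≥ 1} ⌊n / p^k⌋. For p = 29, n = 1887, the terms are:
  ⌊1887/29^1⌋ = ⌊1887/29⌋ = 65
  ⌊1887/29^2⌋ = ⌊1887/841⌋ = 2
(the next term ⌊1887/29^3⌋ = 0, terminating the sum). Summing: v_29(1887!) = 65 + 2 = 67.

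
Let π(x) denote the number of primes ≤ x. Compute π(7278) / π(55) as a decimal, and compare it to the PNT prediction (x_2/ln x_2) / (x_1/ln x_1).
π(7278)/π(55) = 928/16 ≈ 58.0000;  PNT prediction ≈ 59.6315.

π(55) = 16 and π(7278) = 928, so π(7278)/π(55) ≈ 58.0000. The PNT-predicted ratio is (7278/ln(7278)) / (55/ln(55)) ≈ 59.6315. The two agree to within a few percent, as expected.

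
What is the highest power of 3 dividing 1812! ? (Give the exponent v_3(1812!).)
v_3(1812!) = 903

Legendre's formula: v_p(n!) = Σ_{k ≥ 1} ⌊n / p^k⌋. For p = 3, n = 1812, the terms are:
  ⌊1812/3^1⌋ = ⌊1812/3⌋ = 604
  ⌊1812/3^2⌋ = ⌊1812/9⌋ = 201
  ⌊1812/3^3⌋ = ⌊1812/27⌋ = 67
  ⌊1812/3^4⌋ = ⌊1812/81⌋ = 22
  ⌊1812/3^5⌋ = ⌊1812/243⌋ = 7
  ⌊1812/3^6⌋ = ⌊1812/729⌋ = 2
(the next term ⌊1812/3^7⌋ = 0, terminating the sum). Summing: v_3(1812!) = 604 + 201 + 67 + 22 + 7 + 2 = 903.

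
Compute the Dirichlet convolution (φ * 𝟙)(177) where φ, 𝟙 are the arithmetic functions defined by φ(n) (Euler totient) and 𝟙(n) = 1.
(φ * 𝟙)(177) = 177

Divisors of 177: [1, 3, 59, 177]. For each d | 177:
  d = 1: φ(1) · 𝟙(177/1) = 1 · 1 = 1
  d = 3: φ(3) · 𝟙(177/3) = 2 · 1 = 2
  d = 59: φ(59) · 𝟙(177/59) = 58 · 1 = 58
  d = 177: φ(177) · 𝟙(177/177) = 116 · 1 = 116
Summing: (φ * 𝟙)(177) = 1 + 2 + 58 + 116 = 177.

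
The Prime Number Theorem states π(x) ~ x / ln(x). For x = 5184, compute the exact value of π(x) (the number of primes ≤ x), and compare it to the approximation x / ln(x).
π(5184) = 690;  x/ln(x) ≈ 606.08;  relative error ≈ 12.16%.

Directly count primes up to 5184: π(5184) = 690. The PNT approximation gives 5184/ln(5184) ≈ 5184/8.55333 ≈ 606.08. Relative error (π(x) − x/ln(x)) / π(x) ≈ 12.16%; the approximation is known to undercount slightly (Li(x) is a better estimate).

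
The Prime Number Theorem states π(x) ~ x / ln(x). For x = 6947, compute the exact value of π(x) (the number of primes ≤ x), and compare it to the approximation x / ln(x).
π(6947) = 891;  x/ln(x) ≈ 785.32;  relative error ≈ 11.86%.

Directly count primes up to 6947: π(6947) = 891. The PNT approximation gives 6947/ln(6947) ≈ 6947/8.84607 ≈ 785.32. Relative error (π(x) − x/ln(x)) / π(x) ≈ 11.86%; the approximation is known to undercount slightly (Li(x) is a better estimate).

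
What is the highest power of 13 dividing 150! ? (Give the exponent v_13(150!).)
v_13(150!) = 11

Legendre's formula: v_p(n!) = Σ_{k ≥ 1} ⌊n / p^k⌋. For p = 13, n = 150, the terms are:
  ⌊150/13^1⌋ = ⌊150/13⌋ = 11
(the next term ⌊150/13^2⌋ = 0, terminating the sum). Summing: v_13(150!) = 11 = 11.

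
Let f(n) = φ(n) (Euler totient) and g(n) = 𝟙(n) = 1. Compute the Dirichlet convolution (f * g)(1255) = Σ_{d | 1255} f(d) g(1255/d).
(φ * 𝟙)(1255) = 1255

Divisors of 1255: [1, 5, 251, 1255]. For each d | 1255:
  d = 1: φ(1) · 𝟙(1255/1) = 1 · 1 = 1
  d = 5: φ(5) · 𝟙(1255/5) = 4 · 1 = 4
  d = 251: φ(251) · 𝟙(1255/251) = 250 · 1 = 250
  d = 1255: φ(1255) · 𝟙(1255/1255) = 1000 · 1 = 1000
Summing: (φ * 𝟙)(1255) = 1 + 4 + 250 + 1000 = 1255.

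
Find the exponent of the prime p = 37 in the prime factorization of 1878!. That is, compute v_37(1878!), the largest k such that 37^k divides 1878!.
v_37(1878!) = 51

Legendre's formula: v_p(n!) = Σ_{k ≥ 1} ⌊n / p^k⌋. For p = 37, n = 1878, the terms are:
  ⌊1878/37^1⌋ = ⌊1878/37⌋ = 50
  ⌊1878/37^2⌋ = ⌊1878/1369⌋ = 1
(the next term ⌊1878/37^3⌋ = 0, terminating the sum). Summing: v_37(1878!) = 50 + 1 = 51.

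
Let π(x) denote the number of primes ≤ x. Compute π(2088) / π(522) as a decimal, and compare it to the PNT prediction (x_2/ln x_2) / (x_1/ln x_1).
π(2088)/π(522) = 315/98 ≈ 3.2143;  PNT prediction ≈ 3.2746.

π(522) = 98 and π(2088) = 315, so π(2088)/π(522) ≈ 3.2143. The PNT-predicted ratio is (2088/ln(2088)) / (522/ln(522)) ≈ 3.2746. The two agree to within a few percent, as expected.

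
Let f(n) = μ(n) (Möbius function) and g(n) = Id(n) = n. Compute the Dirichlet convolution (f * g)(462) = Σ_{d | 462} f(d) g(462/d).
(μ * Id)(462) = 120

Divisors of 462: [1, 2, 3, 6, 7, 11, 14, 21, 22, 33, 42, 66, 77, 154, 231, 462]. For each d | 462:
  d = 1: μ(1) · Id(462/1) = 1 · 462 = 462
  d = 2: μ(2) · Id(462/2) = -1 · 231 = -231
  d = 3: μ(3) · Id(462/3) = -1 · 154 = -154
  d = 6: μ(6) · Id(462/6) = 1 · 77 = 77
  d = 7: μ(7) · Id(462/7) = -1 · 66 = -66
  d = 11: μ(11) · Id(462/11) = -1 · 42 = -42
  d = 14: μ(14) · Id(462/14) = 1 · 33 = 33
  d = 21: μ(21) · Id(462/21) = 1 · 22 = 22
  d = 22: μ(22) · Id(462/22) = 1 · 21 = 21
  d = 33: μ(33) · Id(462/33) = 1 · 14 = 14
  d = 42: μ(42) · Id(462/42) = -1 · 11 = -11
  d = 66: μ(66) · Id(462/66) = -1 · 7 = -7
  d = 77: μ(77) · Id(462/77) = 1 · 6 = 6
  d = 154: μ(154) · Id(462/154) = -1 · 3 = -3
  d = 231: μ(231) · Id(462/231) = -1 · 2 = -2
  d = 462: μ(462) · Id(462/462) = 1 · 1 = 1
Summing: (μ * Id)(462) = 462 + -231 + -154 + 77 + -66 + -42 + 33 + 22 + 21 + 14 + -11 + -7 + 6 + -3 + -2 + 1 = 120.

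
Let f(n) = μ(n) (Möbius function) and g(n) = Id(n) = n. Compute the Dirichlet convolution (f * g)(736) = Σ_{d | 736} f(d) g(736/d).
(μ * Id)(736) = 352

Divisors of 736: [1, 2, 4, 8, 16, 23, 32, 46, 92, 184, 368, 736]. For each d | 736:
  d = 1: μ(1) · Id(736/1) = 1 · 736 = 736
  d = 2: μ(2) · Id(736/2) = -1 · 368 = -368
  d = 4: μ(4) · Id(736/4) = 0 · 184 = 0
  d = 8: μ(8) · Id(736/8) = 0 · 92 = 0
  d = 16: μ(16) · Id(736/16) = 0 · 46 = 0
  d = 23: μ(23) · Id(736/23) = -1 · 32 = -32
  d = 32: μ(32) · Id(736/32) = 0 · 23 = 0
  d = 46: μ(46) · Id(736/46) = 1 · 16 = 16
  d = 92: μ(92) · Id(736/92) = 0 · 8 = 0
  d = 184: μ(184) · Id(736/184) = 0 · 4 = 0
  d = 368: μ(368) · Id(736/368) = 0 · 2 = 0
  d = 736: μ(736) · Id(736/736) = 0 · 1 = 0
Summing: (μ * Id)(736) = 736 + -368 + 0 + 0 + 0 + -32 + 0 + 16 + 0 + 0 + 0 + 0 = 352.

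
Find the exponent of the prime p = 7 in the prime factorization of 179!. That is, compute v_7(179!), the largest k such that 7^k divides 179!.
v_7(179!) = 28

Legendre's formula: v_p(n!) = Σ_{k ≥ 1} ⌊n / p^k⌋. For p = 7, n = 179, the terms are:
  ⌊179/7^1⌋ = ⌊179/7⌋ = 25
  ⌊179/7^2⌋ = ⌊179/49⌋ = 3
(the next term ⌊179/7^3⌋ = 0, terminating the sum). Summing: v_7(179!) = 25 + 3 = 28.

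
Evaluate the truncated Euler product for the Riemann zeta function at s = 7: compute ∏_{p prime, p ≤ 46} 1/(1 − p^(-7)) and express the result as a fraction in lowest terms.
∏ = 45646702807467713699372033067809267220048714619200580949120845685181752370766160993819090186875/45268741527906747399557358241617585589782139439825822687873840391576296184501153303048882388992

The primes p ≤ 46 are [2, 3, 5, 7, 11, 13, 17, 19, 23, 29, 31, 37, 41, 43]. For each prime, (1 − 1/p^7)^(-1) = p^7 / (p^7 − 1). The product is (1 − 1/2^7)^(-1), (1 − 1/3^7)^(-1), (1 − 1/5^7)^(-1), (1 − 1/7^7)^(-1), (1 − 1/11^7)^(-1), (1 − 1/13^7)^(-1), (1 − 1/17^7)^(-1), (1 − 1/19^7)^(-1), (1 − 1/23^7)^(-1), (1 − 1/29^7)^(-1), (1 − 1/31^7)^(-1), (1 − 1/37^7)^(-1), (1 − 1/41^7)^(-1), (1 − 1/43^7)^(-1) = ∏ p^7 / (p^7 − 1) = 45646702807467713699372033067809267220048714619200580949120845685181752370766160993819090186875/45268741527906747399557358241617585589782139439825822687873840391576296184501153303048882388992.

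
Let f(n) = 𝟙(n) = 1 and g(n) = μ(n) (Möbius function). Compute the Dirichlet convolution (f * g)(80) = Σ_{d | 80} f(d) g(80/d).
(𝟙 * μ)(80) = 0

Divisors of 80: [1, 2, 4, 5, 8, 10, 16, 20, 40, 80]. For each d | 80:
  d = 1: 𝟙(1) · μ(80/1) = 1 · 0 = 0
  d = 2: 𝟙(2) · μ(80/2) = 1 · 0 = 0
  d = 4: 𝟙(4) · μ(80/4) = 1 · 0 = 0
  d = 5: 𝟙(5) · μ(80/5) = 1 · 0 = 0
  d = 8: 𝟙(8) · μ(80/8) = 1 · 1 = 1
  d = 10: 𝟙(10) · μ(80/10) = 1 · 0 = 0
  d = 16: 𝟙(16) · μ(80/16) = 1 · -1 = -1
  d = 20: 𝟙(20) · μ(80/20) = 1 · 0 = 0
  d = 40: 𝟙(40) · μ(80/40) = 1 · -1 = -1
  d = 80: 𝟙(80) · μ(80/80) = 1 · 1 = 1
Summing: (𝟙 * μ)(80) = 0 + 0 + 0 + 0 + 1 + 0 + -1 + 0 + -1 + 1 = 0.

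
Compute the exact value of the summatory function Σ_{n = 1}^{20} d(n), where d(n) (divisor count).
Σ_{n ≤ 20} d(n) = 66

Compute d(n) for each 1 ≤ n ≤ 20: d(1) = 1, d(2) = 2, d(3) = 2, d(4) = 3, d(5) = 2, d(6) = 4, d(7) = 2, d(8) = 4, d(9) = 3, d(10) = 4, d(11) = 2, d(12) = 6, d(13) = 2, d(14) = 4, d(15) = 4, d(16) = 5, d(17) = 2, d(18) = 6, d(19) = 2, d(20) = 6. Summing all 20 values: 66. (Dirichlet's divisor formula: Σ_{n ≤ x} d(n) = x ln(x) + (2γ − 1) x + O(√x). For x = 20, the asymptotic estimate is ≈ 63.00.)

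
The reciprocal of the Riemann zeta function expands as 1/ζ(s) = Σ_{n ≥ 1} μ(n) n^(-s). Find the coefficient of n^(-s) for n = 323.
μ(323) = 1

Factor n = 323 = 17 · 19. μ(n) = 0 if any exponent ≥ 2 (not squarefree); otherwise μ(n) = (−1)^{ω(n)} where ω(n) is the number of distinct prime factors. Applying: μ(323) = 1.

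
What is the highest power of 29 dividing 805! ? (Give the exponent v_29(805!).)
v_29(805!) = 27

Legendre's formula: v_p(n!) = Σ_{k ≥ 1} ⌊n / p^k⌋. For p = 29, n = 805, the terms are:
  ⌊805/29^1⌋ = ⌊805/29⌋ = 27
(the next term ⌊805/29^2⌋ = 0, terminating the sum). Summing: v_29(805!) = 27 = 27.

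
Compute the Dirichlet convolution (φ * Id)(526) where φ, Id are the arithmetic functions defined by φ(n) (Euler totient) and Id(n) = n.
(φ * Id)(526) = 1575

Divisors of 526: [1, 2, 263, 526]. For each d | 526:
  d = 1: φ(1) · Id(526/1) = 1 · 526 = 526
  d = 2: φ(2) · Id(526/2) = 1 · 263 = 263
  d = 263: φ(263) · Id(526/263) = 262 · 2 = 524
  d = 526: φ(526) · Id(526/526) = 262 · 1 = 262
Summing: (φ * Id)(526) = 526 + 263 + 524 + 262 = 1575.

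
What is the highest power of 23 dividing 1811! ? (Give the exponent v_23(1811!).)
v_23(1811!) = 81

Legendre's formula: v_p(n!) = Σ_{k ≥ 1} ⌊n / p^k⌋. For p = 23, n = 1811, the terms are:
  ⌊1811/23^1⌋ = ⌊1811/23⌋ = 78
  ⌊1811/23^2⌋ = ⌊1811/529⌋ = 3
(the next term ⌊1811/23^3⌋ = 0, terminating the sum). Summing: v_23(1811!) = 78 + 3 = 81.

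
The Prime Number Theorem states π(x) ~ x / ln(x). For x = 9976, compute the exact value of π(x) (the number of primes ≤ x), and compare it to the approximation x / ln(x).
π(9976) = 1229;  x/ln(x) ≈ 1083.41;  relative error ≈ 11.85%.

Directly count primes up to 9976: π(9976) = 1229. The PNT approximation gives 9976/ln(9976) ≈ 9976/9.20794 ≈ 1083.41. Relative error (π(x) − x/ln(x)) / π(x) ≈ 11.85%; the approximation is known to undercount slightly (Li(x) is a better estimate).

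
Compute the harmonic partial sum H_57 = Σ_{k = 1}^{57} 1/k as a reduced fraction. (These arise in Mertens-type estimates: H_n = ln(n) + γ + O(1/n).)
H_57 = 253437484000080020709989/54749786241679275146400

Direct summation: H_57 = 1 + 1/2 + ... + 1/57. The least common denominator is lcm(1, ..., 57) = 164249358725037825439200; over this denominator the numerator is 164249358725037825439200 + 82124679362518912719600 + 54749786241679275146400 + 41062339681259456359800 + 32849871745007565087840 + 27374893120839637573200 + 23464194103576832205600 + 20531169840629728179900 + 18249928747226425048800 + 16424935872503782543920 + 14931759884094347767200 + 13687446560419818786600 + 12634566055772140418400 + 11732097051788416102800 + 10949957248335855029280 + 10265584920314864089950 + 9661726983825754437600 + 9124964373613212524400 + 8644703090791464496800 + 8212467936251891271960 + 7821398034525610735200 + 7465879942047173883600 + 7141276466305992410400 + 6843723280209909393300 + 6569974349001513017568 + 6317283027886070209200 + 6083309582408808349600 + 5866048525894208051400 + 5663770990518545704800 + 5474978624167927514640 + 5298366410485091143200 + 5132792460157432044975 + 4977253294698115922400 + 4830863491912877218800 + 4692838820715366441120 + 4562482186806606262200 + 4439171857433454741600 + 4322351545395732248400 + 4211522018590713472800 + 4106233968125945635980 + 4006081920122873791200 + 3910699017262805367600 + 3819752528489251754400 + 3732939971023586941800 + 3649985749445285009760 + 3570638233152996205200 + 3494667206915698413600 + 3421861640104954696650 + 3352027729082404600800 + 3284987174500756508784 + 3220575661275251479200 + 3158641513943035104600 + 3099044504245996706400 + 3041654791204404174800 + 2986351976818869553440 + 2933024262947104025700 + 2881567696930488165600 = 760312452000240062129967, so H_57 = 760312452000240062129967/164249358725037825439200; reducing by gcd(760312452000240062129967, 164249358725037825439200) = 3 gives 253437484000080020709989/54749786241679275146400 ≈ 4.62901. (The PNT-adjacent estimate ln(57) + γ ≈ 4.62027 matches within O(1/n).)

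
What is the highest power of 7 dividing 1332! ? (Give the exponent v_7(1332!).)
v_7(1332!) = 220

Legendre's formula: v_p(n!) = Σ_{k ≥ 1} ⌊n / p^k⌋. For p = 7, n = 1332, the terms are:
  ⌊1332/7^1⌋ = ⌊1332/7⌋ = 190
  ⌊1332/7^2⌋ = ⌊1332/49⌋ = 27
  ⌊1332/7^3⌋ = ⌊1332/343⌋ = 3
(the next term ⌊1332/7^4⌋ = 0, terminating the sum). Summing: v_7(1332!) = 190 + 27 + 3 = 220.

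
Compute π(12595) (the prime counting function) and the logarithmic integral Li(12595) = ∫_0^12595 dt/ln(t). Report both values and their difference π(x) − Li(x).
π(12595) = 1504;  Li(12595) ≈ 1524.28;  π(x) − Li(x) ≈ -20.28.

Direct count of primes ≤ 12595 gives π(12595) = 1504. Numerical evaluation of the logarithmic integral gives Li(12595) ≈ 1524.28. The difference π(x) − Li(x) ≈ -20.28 is typically negative for small/moderate x (Li(x) overestimates), though Littlewood's theorem shows this sign changes infinitely often.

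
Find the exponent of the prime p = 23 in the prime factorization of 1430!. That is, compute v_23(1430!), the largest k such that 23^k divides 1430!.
v_23(1430!) = 64

Legendre's formula: v_p(n!) = Σ_{k ≥ 1} ⌊n / p^k⌋. For p = 23, n = 1430, the terms are:
  ⌊1430/23^1⌋ = ⌊1430/23⌋ = 62
  ⌊1430/23^2⌋ = ⌊1430/529⌋ = 2
(the next term ⌊1430/23^3⌋ = 0, terminating the sum). Summing: v_23(1430!) = 62 + 2 = 64.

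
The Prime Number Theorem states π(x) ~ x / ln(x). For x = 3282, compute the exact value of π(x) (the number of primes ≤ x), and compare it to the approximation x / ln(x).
π(3282) = 462;  x/ln(x) ≈ 405.37;  relative error ≈ 12.26%.

Directly count primes up to 3282: π(3282) = 462. The PNT approximation gives 3282/ln(3282) ≈ 3282/8.09621 ≈ 405.37. Relative error (π(x) − x/ln(x)) / π(x) ≈ 12.26%; the approximation is known to undercount slightly (Li(x) is a better estimate).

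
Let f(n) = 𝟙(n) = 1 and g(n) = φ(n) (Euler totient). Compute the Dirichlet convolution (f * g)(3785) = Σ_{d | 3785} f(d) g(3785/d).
(𝟙 * φ)(3785) = 3785

Divisors of 3785: [1, 5, 757, 3785]. For each d | 3785:
  d = 1: 𝟙(1) · φ(3785/1) = 1 · 3024 = 3024
  d = 5: 𝟙(5) · φ(3785/5) = 1 · 756 = 756
  d = 757: 𝟙(757) · φ(3785/757) = 1 · 4 = 4
  d = 3785: 𝟙(3785) · φ(3785/3785) = 1 · 1 = 1
Summing: (𝟙 * φ)(3785) = 3024 + 756 + 4 + 1 = 3785.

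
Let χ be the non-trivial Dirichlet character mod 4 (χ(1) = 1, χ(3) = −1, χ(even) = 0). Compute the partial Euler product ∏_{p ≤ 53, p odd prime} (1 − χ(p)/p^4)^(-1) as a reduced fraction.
∏ = 257364431333305770108011762895409938991497014556861335561/260241495905762991772533773778373936417391479107040051200

The odd primes p ≤ 53 are [3, 5, 7, 11, 13, 17, 19, 23, 29, 31, 37, 41, 43, 47, 53]. For each, χ(p) = 1 if p ≡ 1 mod 4, χ(p) = −1 if p ≡ 3 mod 4. Taking (1 − χ(p)/p^4)^(-1) = p^4/(p^4 − χ(p)): (1 − (-1)/3^4)^(-1) · (1 − (1)/5^4)^(-1) · (1 − (-1)/7^4)^(-1) · (1 − (-1)/11^4)^(-1) · (1 − (1)/13^4)^(-1) · (1 − (1)/17^4)^(-1) · (1 − (-1)/19^4)^(-1) · (1 − (-1)/23^4)^(-1) · (1 − (1)/29^4)^(-1) · (1 − (-1)/31^4)^(-1) · (1 − (1)/37^4)^(-1) · (1 − (1)/41^4)^(-1) · (1 − (-1)/43^4)^(-1) · (1 − (-1)/47^4)^(-1) · (1 − (1)/53^4)^(-1) = 257364431333305770108011762895409938991497014556861335561/260241495905762991772533773778373936417391479107040051200.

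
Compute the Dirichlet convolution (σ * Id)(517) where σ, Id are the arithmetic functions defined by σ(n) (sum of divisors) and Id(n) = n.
(σ * Id)(517) = 2185

Divisors of 517: [1, 11, 47, 517]. For each d | 517:
  d = 1: σ(1) · Id(517/1) = 1 · 517 = 517
  d = 11: σ(11) · Id(517/11) = 12 · 47 = 564
  d = 47: σ(47) · Id(517/47) = 48 · 11 = 528
  d = 517: σ(517) · Id(517/517) = 576 · 1 = 576
Summing: (σ * Id)(517) = 517 + 564 + 528 + 576 = 2185.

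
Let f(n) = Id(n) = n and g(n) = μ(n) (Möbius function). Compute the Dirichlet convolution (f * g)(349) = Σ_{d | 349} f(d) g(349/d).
(Id * μ)(349) = 348

Divisors of 349: [1, 349]. For each d | 349:
  d = 1: Id(1) · μ(349/1) = 1 · -1 = -1
  d = 349: Id(349) · μ(349/349) = 349 · 1 = 349
Summing: (Id * μ)(349) = -1 + 349 = 348.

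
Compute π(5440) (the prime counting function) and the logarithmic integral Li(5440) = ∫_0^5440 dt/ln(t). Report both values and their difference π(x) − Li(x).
π(5440) = 718;  Li(5440) ≈ 735.68;  π(x) − Li(x) ≈ -17.68.

Direct count of primes ≤ 5440 gives π(5440) = 718. Numerical evaluation of the logarithmic integral gives Li(5440) ≈ 735.68. The difference π(x) − Li(x) ≈ -17.68 is typically negative for small/moderate x (Li(x) overestimates), though Littlewood's theorem shows this sign changes infinitely often.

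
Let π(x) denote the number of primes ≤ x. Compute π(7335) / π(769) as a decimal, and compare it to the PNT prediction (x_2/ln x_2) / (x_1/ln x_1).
π(7335)/π(769) = 935/136 ≈ 6.8750;  PNT prediction ≈ 7.1214.

π(769) = 136 and π(7335) = 935, so π(7335)/π(769) ≈ 6.8750. The PNT-predicted ratio is (7335/ln(7335)) / (769/ln(769)) ≈ 7.1214. The two agree to within a few percent, as expected.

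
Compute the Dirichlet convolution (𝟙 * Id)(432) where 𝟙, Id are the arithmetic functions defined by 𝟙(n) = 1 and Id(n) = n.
(𝟙 * Id)(432) = 1240

Divisors of 432: [1, 2, 3, 4, 6, 8, 9, 12, 16, 18, 24, 27, 36, 48, 54, 72, 108, 144, 216, 432]. For each d | 432:
  d = 1: 𝟙(1) · Id(432/1) = 1 · 432 = 432
  d = 2: 𝟙(2) · Id(432/2) = 1 · 216 = 216
  d = 3: 𝟙(3) · Id(432/3) = 1 · 144 = 144
  d = 4: 𝟙(4) · Id(432/4) = 1 · 108 = 108
  d = 6: 𝟙(6) · Id(432/6) = 1 · 72 = 72
  d = 8: 𝟙(8) · Id(432/8) = 1 · 54 = 54
  d = 9: 𝟙(9) · Id(432/9) = 1 · 48 = 48
  d = 12: 𝟙(12) · Id(432/12) = 1 · 36 = 36
  d = 16: 𝟙(16) · Id(432/16) = 1 · 27 = 27
  d = 18: 𝟙(18) · Id(432/18) = 1 · 24 = 24
  d = 24: 𝟙(24) · Id(432/24) = 1 · 18 = 18
  d = 27: 𝟙(27) · Id(432/27) = 1 · 16 = 16
  d = 36: 𝟙(36) · Id(432/36) = 1 · 12 = 12
  d = 48: 𝟙(48) · Id(432/48) = 1 · 9 = 9
  d = 54: 𝟙(54) · Id(432/54) = 1 · 8 = 8
  d = 72: 𝟙(72) · Id(432/72) = 1 · 6 = 6
  d = 108: 𝟙(108) · Id(432/108) = 1 · 4 = 4
  d = 144: 𝟙(144) · Id(432/144) = 1 · 3 = 3
  d = 216: 𝟙(216) · Id(432/216) = 1 · 2 = 2
  d = 432: 𝟙(432) · Id(432/432) = 1 · 1 = 1
Summing: (𝟙 * Id)(432) = 432 + 216 + 144 + 108 + 72 + 54 + 48 + 36 + 27 + 24 + 18 + 16 + 12 + 9 + 8 + 6 + 4 + 3 + 2 + 1 = 1240.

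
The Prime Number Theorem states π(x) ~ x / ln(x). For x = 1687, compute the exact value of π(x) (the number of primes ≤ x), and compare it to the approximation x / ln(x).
π(1687) = 263;  x/ln(x) ≈ 227.03;  relative error ≈ 13.68%.

Directly count primes up to 1687: π(1687) = 263. The PNT approximation gives 1687/ln(1687) ≈ 1687/7.43071 ≈ 227.03. Relative error (π(x) − x/ln(x)) / π(x) ≈ 13.68%; the approximation is known to undercount slightly (Li(x) is a better estimate).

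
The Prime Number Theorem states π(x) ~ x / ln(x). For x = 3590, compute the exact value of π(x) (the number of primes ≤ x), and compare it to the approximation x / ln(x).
π(3590) = 502;  x/ln(x) ≈ 438.56;  relative error ≈ 12.64%.

Directly count primes up to 3590: π(3590) = 502. The PNT approximation gives 3590/ln(3590) ≈ 3590/8.18591 ≈ 438.56. Relative error (π(x) − x/ln(x)) / π(x) ≈ 12.64%; the approximation is known to undercount slightly (Li(x) is a better estimate).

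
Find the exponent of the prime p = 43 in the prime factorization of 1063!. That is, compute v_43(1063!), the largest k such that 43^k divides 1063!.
v_43(1063!) = 24

Legendre's formula: v_p(n!) = Σ_{k ≥ 1} ⌊n / p^k⌋. For p = 43, n = 1063, the terms are:
  ⌊1063/43^1⌋ = ⌊1063/43⌋ = 24
(the next term ⌊1063/43^2⌋ = 0, terminating the sum). Summing: v_43(1063!) = 24 = 24.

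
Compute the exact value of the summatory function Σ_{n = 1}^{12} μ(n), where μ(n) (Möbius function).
Σ_{n ≤ 12} μ(n) = -2

Compute μ(n) for each 1 ≤ n ≤ 12: μ(1) = 1, μ(2) = -1, μ(3) = -1, μ(4) = 0, μ(5) = -1, μ(6) = 1, μ(7) = -1, μ(8) = 0, μ(9) = 0, μ(10) = 1, μ(11) = -1, μ(12) = 0. Summing all 12 values: -2. (Mertens function M(x) = Σ_{n ≤ x} μ(n); on average M(x) should be small (PNT ⟺ M(x) = o(x)).)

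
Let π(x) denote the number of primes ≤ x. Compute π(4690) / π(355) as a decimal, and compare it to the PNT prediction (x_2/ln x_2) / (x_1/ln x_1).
π(4690)/π(355) = 633/71 ≈ 8.9155;  PNT prediction ≈ 9.1774.

π(355) = 71 and π(4690) = 633, so π(4690)/π(355) ≈ 8.9155. The PNT-predicted ratio is (4690/ln(4690)) / (355/ln(355)) ≈ 9.1774. The two agree to within a few percent, as expected.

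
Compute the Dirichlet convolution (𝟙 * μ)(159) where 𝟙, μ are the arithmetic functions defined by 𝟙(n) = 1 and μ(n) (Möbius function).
(𝟙 * μ)(159) = 0

Divisors of 159: [1, 3, 53, 159]. For each d | 159:
  d = 1: 𝟙(1) · μ(159/1) = 1 · 1 = 1
  d = 3: 𝟙(3) · μ(159/3) = 1 · -1 = -1
  d = 53: 𝟙(53) · μ(159/53) = 1 · -1 = -1
  d = 159: 𝟙(159) · μ(159/159) = 1 · 1 = 1
Summing: (𝟙 * μ)(159) = 1 + -1 + -1 + 1 = 0.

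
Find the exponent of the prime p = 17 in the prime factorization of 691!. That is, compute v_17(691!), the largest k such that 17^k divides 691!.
v_17(691!) = 42

Legendre's formula: v_p(n!) = Σ_{k ≥ 1} ⌊n / p^k⌋. For p = 17, n = 691, the terms are:
  ⌊691/17^1⌋ = ⌊691/17⌋ = 40
  ⌊691/17^2⌋ = ⌊691/289⌋ = 2
(the next term ⌊691/17^3⌋ = 0, terminating the sum). Summing: v_17(691!) = 40 + 2 = 42.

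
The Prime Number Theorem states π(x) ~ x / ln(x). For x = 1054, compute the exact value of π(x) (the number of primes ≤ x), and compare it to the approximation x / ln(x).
π(1054) = 177;  x/ln(x) ≈ 151.43;  relative error ≈ 14.45%.

Directly count primes up to 1054: π(1054) = 177. The PNT approximation gives 1054/ln(1054) ≈ 1054/6.96035 ≈ 151.43. Relative error (π(x) − x/ln(x)) / π(x) ≈ 14.45%; the approximation is known to undercount slightly (Li(x) is a better estimate).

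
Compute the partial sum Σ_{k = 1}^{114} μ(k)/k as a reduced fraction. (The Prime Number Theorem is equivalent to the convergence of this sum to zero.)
Σ μ(k)/k = -78111734742604811120482861063208714211896204/2257861045744114842010371877967404463805334785

Values of μ(k) for 1 ≤ k ≤ 114: μ(1) = 1, μ(2) = -1, μ(3) = -1, μ(5) = -1, μ(6) = 1, μ(7) = -1, μ(10) = 1, μ(11) = -1, μ(13) = -1, μ(14) = 1, μ(15) = 1, μ(17) = -1, μ(19) = -1, μ(21) = 1, μ(22) = 1, μ(23) = -1, μ(26) = 1, μ(29) = -1, μ(30) = -1, μ(31) = -1, μ(33) = 1, μ(34) = 1, μ(35) = 1, μ(37) = -1, μ(38) = 1, μ(39) = 1, μ(41) = -1, μ(42) = -1, μ(43) = -1, μ(46) = 1, μ(47) = -1, μ(51) = 1, μ(53) = -1, μ(55) = 1, μ(57) = 1, μ(58) = 1, μ(59) = -1, μ(61) = -1, μ(62) = 1, μ(65) = 1, μ(66) = -1, μ(67) = -1, μ(69) = 1, μ(70) = -1, μ(71) = -1, μ(73) = -1, μ(74) = 1, μ(77) = 1, μ(78) = -1, μ(79) = -1, μ(82) = 1, μ(83) = -1, μ(85) = 1, μ(86) = 1, μ(87) = 1, μ(89) = -1, μ(91) = 1, μ(93) = 1, μ(94) = 1, μ(95) = 1, μ(97) = -1, μ(101) = -1, μ(102) = -1, μ(103) = -1, μ(105) = -1, μ(106) = 1, μ(107) = -1, μ(109) = -1, μ(110) = -1, μ(111) = 1, μ(113) = -1, μ(114) = -1, with μ = 0 on non-squarefree integers. Summing μ(k)/k for k where μ(k) ≠ 0 gives -78111734742604811120482861063208714211896204/2257861045744114842010371877967404463805334785 ≈ -0.0346. (PNT ⟺ this sum → 0 as n → ∞.)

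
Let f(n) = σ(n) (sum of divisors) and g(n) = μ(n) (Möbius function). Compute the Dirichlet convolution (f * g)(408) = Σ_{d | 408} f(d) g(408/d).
(σ * μ)(408) = 408

Divisors of 408: [1, 2, 3, 4, 6, 8, 12, 17, 24, 34, 51, 68, 102, 136, 204, 408]. For each d | 408:
  d = 1: σ(1) · μ(408/1) = 1 · 0 = 0
  d = 2: σ(2) · μ(408/2) = 3 · 0 = 0
  d = 3: σ(3) · μ(408/3) = 4 · 0 = 0
  d = 4: σ(4) · μ(408/4) = 7 · -1 = -7
  d = 6: σ(6) · μ(408/6) = 12 · 0 = 0
  d = 8: σ(8) · μ(408/8) = 15 · 1 = 15
  d = 12: σ(12) · μ(408/12) = 28 · 1 = 28
  d = 17: σ(17) · μ(408/17) = 18 · 0 = 0
  d = 24: σ(24) · μ(408/24) = 60 · -1 = -60
  d = 34: σ(34) · μ(408/34) = 54 · 0 = 0
  d = 51: σ(51) · μ(408/51) = 72 · 0 = 0
  d = 68: σ(68) · μ(408/68) = 126 · 1 = 126
  d = 102: σ(102) · μ(408/102) = 216 · 0 = 0
  d = 136: σ(136) · μ(408/136) = 270 · -1 = -270
  d = 204: σ(204) · μ(408/204) = 504 · -1 = -504
  d = 408: σ(408) · μ(408/408) = 1080 · 1 = 1080
Summing: (σ * μ)(408) = 0 + 0 + 0 + -7 + 0 + 15 + 28 + 0 + -60 + 0 + 0 + 126 + 0 + -270 + -504 + 1080 = 408.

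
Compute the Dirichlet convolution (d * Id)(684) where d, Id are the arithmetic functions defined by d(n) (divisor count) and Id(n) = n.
(d * Id)(684) = 4158

Divisors of 684: [1, 2, 3, 4, 6, 9, 12, 18, 19, 36, 38, 57, 76, 114, 171, 228, 342, 684]. For each d | 684:
  d = 1: d(1) · Id(684/1) = 1 · 684 = 684
  d = 2: d(2) · Id(684/2) = 2 · 342 = 684
  d = 3: d(3) · Id(684/3) = 2 · 228 = 456
  d = 4: d(4) · Id(684/4) = 3 · 171 = 513
  d = 6: d(6) · Id(684/6) = 4 · 114 = 456
  d = 9: d(9) · Id(684/9) = 3 · 76 = 228
  d = 12: d(12) · Id(684/12) = 6 · 57 = 342
  d = 18: d(18) · Id(684/18) = 6 · 38 = 228
  d = 19: d(19) · Id(684/19) = 2 · 36 = 72
  d = 36: d(36) · Id(684/36) = 9 · 19 = 171
  d = 38: d(38) · Id(684/38) = 4 · 18 = 72
  d = 57: d(57) · Id(684/57) = 4 · 12 = 48
  d = 76: d(76) · Id(684/76) = 6 · 9 = 54
  d = 114: d(114) · Id(684/114) = 8 · 6 = 48
  d = 171: d(171) · Id(684/171) = 6 · 4 = 24
  d = 228: d(228) · Id(684/228) = 12 · 3 = 36
  d = 342: d(342) · Id(684/342) = 12 · 2 = 24
  d = 684: d(684) · Id(684/684) = 18 · 1 = 18
Summing: (d * Id)(684) = 684 + 684 + 456 + 513 + 456 + 228 + 342 + 228 + 72 + 171 + 72 + 48 + 54 + 48 + 24 + 36 + 24 + 18 = 4158.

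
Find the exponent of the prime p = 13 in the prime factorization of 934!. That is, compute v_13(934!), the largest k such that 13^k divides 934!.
v_13(934!) = 76

Legendre's formula: v_p(n!) = Σ_{k ≥ 1} ⌊n / p^k⌋. For p = 13, n = 934, the terms are:
  ⌊934/13^1⌋ = ⌊934/13⌋ = 71
  ⌊934/13^2⌋ = ⌊934/169⌋ = 5
(the next term ⌊934/13^3⌋ = 0, terminating the sum). Summing: v_13(934!) = 71 + 5 = 76.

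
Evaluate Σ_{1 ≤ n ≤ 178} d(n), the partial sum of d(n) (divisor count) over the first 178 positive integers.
Σ_{n ≤ 178} d(n) = 951

Compute d(n) for each 1 ≤ n ≤ 178: d(1) = 1, d(2) = 2, d(3) = 2, d(4) = 3, d(5) = 2, d(6) = 4, d(7) = 2, d(8) = 4, d(9) = 3, d(10) = 4, d(11) = 2, d(12) = 6, d(13) = 2, d(14) = 4, d(15) = 4, d(16) = 5, d(17) = 2, d(18) = 6, d(19) = 2, d(20) = 6, d(21) = 4, d(22) = 4, d(23) = 2, d(24) = 8, d(25) = 3, d(26) = 4, d(27) = 4, d(28) = 6, d(29) = 2, d(30) = 8, d(31) = 2, d(32) = 6, d(33) = 4, d(34) = 4, d(35) = 4, d(36) = 9, d(37) = 2, d(38) = 4, d(39) = 4, d(40) = 8, d(41) = 2, d(42) = 8, d(43) = 2, d(44) = 6, d(45) = 6, d(46) = 4, d(47) = 2, d(48) = 10, d(49) = 3, d(50) = 6, d(51) = 4, d(52) = 6, d(53) = 2, d(54) = 8, d(55) = 4, d(56) = 8, d(57) = 4, d(58) = 4, d(59) = 2, d(60) = 12, d(61) = 2, d(62) = 4, d(63) = 6, d(64) = 7, d(65) = 4, d(66) = 8, d(67) = 2, d(68) = 6, d(69) = 4, d(70) = 8, d(71) = 2, d(72) = 12, d(73) = 2, d(74) = 4, d(75) = 6, d(76) = 6, d(77) = 4, d(78) = 8, d(79) = 2, d(80) = 10, d(81) = 5, d(82) = 4, d(83) = 2, d(84) = 12, d(85) = 4, d(86) = 4, d(87) = 4, d(88) = 8, d(89) = 2, d(90) = 12, d(91) = 4, d(92) = 6, d(93) = 4, d(94) = 4, d(95) = 4, d(96) = 12, d(97) = 2, d(98) = 6, d(99) = 6, d(100) = 9, d(101) = 2, d(102) = 8, d(103) = 2, d(104) = 8, d(105) = 8, d(106) = 4, d(107) = 2, d(108) = 12, d(109) = 2, d(110) = 8, d(111) = 4, d(112) = 10, d(113) = 2, d(114) = 8, d(115) = 4, d(116) = 6, d(117) = 6, d(118) = 4, d(119) = 4, d(120) = 16, d(121) = 3, d(122) = 4, d(123) = 4, d(124) = 6, d(125) = 4, d(126) = 12, d(127) = 2, d(128) = 8, d(129) = 4, d(130) = 8, d(131) = 2, d(132) = 12, d(133) = 4, d(134) = 4, d(135) = 8, d(136) = 8, d(137) = 2, d(138) = 8, d(139) = 2, d(140) = 12, d(141) = 4, d(142) = 4, d(143) = 4, d(144) = 15, d(145) = 4, d(146) = 4, d(147) = 6, d(148) = 6, d(149) = 2, d(150) = 12, d(151) = 2, d(152) = 8, d(153) = 6, d(154) = 8, d(155) = 4, d(156) = 12, d(157) = 2, d(158) = 4, d(159) = 4, d(160) = 12, d(161) = 4, d(162) = 10, d(163) = 2, d(164) = 6, d(165) = 8, d(166) = 4, d(167) = 2, d(168) = 16, d(169) = 3, d(170) = 8, d(171) = 6, d(172) = 6, d(173) = 2, d(174) = 8, d(175) = 6, d(176) = 10, d(177) = 4, d(178) = 4. Summing all 178 values: 951. (Dirichlet's divisor formula: Σ_{n ≤ x} d(n) = x ln(x) + (2γ − 1) x + O(√x). For x = 178, the asymptotic estimate is ≈ 949.85.)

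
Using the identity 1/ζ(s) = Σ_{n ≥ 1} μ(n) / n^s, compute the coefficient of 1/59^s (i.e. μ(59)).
μ(59) = -1

Factor n = 59 = 59. μ(n) = 0 if any exponent ≥ 2 (not squarefree); otherwise μ(n) = (−1)^{ω(n)} where ω(n) is the number of distinct prime factors. Applying: μ(59) = -1.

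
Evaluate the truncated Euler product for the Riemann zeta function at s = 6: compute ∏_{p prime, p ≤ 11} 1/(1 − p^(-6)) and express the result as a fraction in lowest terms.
∏ = 271270278125/266645897856

The primes p ≤ 11 are [2, 3, 5, 7, 11]. For each prime, (1 − 1/p^6)^(-1) = p^6 / (p^6 − 1). The product is (1 − 1/2^6)^(-1), (1 − 1/3^6)^(-1), (1 − 1/5^6)^(-1), (1 − 1/7^6)^(-1), (1 − 1/11^6)^(-1) = ∏ p^6 / (p^6 − 1) = 271270278125/266645897856.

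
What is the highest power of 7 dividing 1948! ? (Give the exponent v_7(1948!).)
v_7(1948!) = 322

Legendre's formula: v_p(n!) = Σ_{k ≥ 1} ⌊n / p^k⌋. For p = 7, n = 1948, the terms are:
  ⌊1948/7^1⌋ = ⌊1948/7⌋ = 278
  ⌊1948/7^2⌋ = ⌊1948/49⌋ = 39
  ⌊1948/7^3⌋ = ⌊1948/343⌋ = 5
(the next term ⌊1948/7^4⌋ = 0, terminating the sum). Summing: v_7(1948!) = 278 + 39 + 5 = 322.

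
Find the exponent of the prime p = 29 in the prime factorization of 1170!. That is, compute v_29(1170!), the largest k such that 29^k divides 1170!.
v_29(1170!) = 41

Legendre's formula: v_p(n!) = Σ_{k ≥ 1} ⌊n / p^k⌋. For p = 29, n = 1170, the terms are:
  ⌊1170/29^1⌋ = ⌊1170/29⌋ = 40
  ⌊1170/29^2⌋ = ⌊1170/841⌋ = 1
(the next term ⌊1170/29^3⌋ = 0, terminating the sum). Summing: v_29(1170!) = 40 + 1 = 41.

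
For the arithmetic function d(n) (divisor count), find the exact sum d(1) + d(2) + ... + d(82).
Σ_{n ≤ 82} d(n) = 377

Compute d(n) for each 1 ≤ n ≤ 82: d(1) = 1, d(2) = 2, d(3) = 2, d(4) = 3, d(5) = 2, d(6) = 4, d(7) = 2, d(8) = 4, d(9) = 3, d(10) = 4, d(11) = 2, d(12) = 6, d(13) = 2, d(14) = 4, d(15) = 4, d(16) = 5, d(17) = 2, d(18) = 6, d(19) = 2, d(20) = 6, d(21) = 4, d(22) = 4, d(23) = 2, d(24) = 8, d(25) = 3, d(26) = 4, d(27) = 4, d(28) = 6, d(29) = 2, d(30) = 8, d(31) = 2, d(32) = 6, d(33) = 4, d(34) = 4, d(35) = 4, d(36) = 9, d(37) = 2, d(38) = 4, d(39) = 4, d(40) = 8, d(41) = 2, d(42) = 8, d(43) = 2, d(44) = 6, d(45) = 6, d(46) = 4, d(47) = 2, d(48) = 10, d(49) = 3, d(50) = 6, d(51) = 4, d(52) = 6, d(53) = 2, d(54) = 8, d(55) = 4, d(56) = 8, d(57) = 4, d(58) = 4, d(59) = 2, d(60) = 12, d(61) = 2, d(62) = 4, d(63) = 6, d(64) = 7, d(65) = 4, d(66) = 8, d(67) = 2, d(68) = 6, d(69) = 4, d(70) = 8, d(71) = 2, d(72) = 12, d(73) = 2, d(74) = 4, d(75) = 6, d(76) = 6, d(77) = 4, d(78) = 8, d(79) = 2, d(80) = 10, d(81) = 5, d(82) = 4. Summing all 82 values: 377. (Dirichlet's divisor formula: Σ_{n ≤ x} d(n) = x ln(x) + (2γ − 1) x + O(√x). For x = 82, the asymptotic estimate is ≈ 374.01.)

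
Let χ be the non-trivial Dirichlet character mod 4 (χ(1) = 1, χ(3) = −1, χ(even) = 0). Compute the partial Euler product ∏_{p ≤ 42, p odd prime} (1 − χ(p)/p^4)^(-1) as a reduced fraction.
∏ = 432087862418865343553833546534281744421/436917989841417958707951316628574044160

The odd primes p ≤ 42 are [3, 5, 7, 11, 13, 17, 19, 23, 29, 31, 37, 41]. For each, χ(p) = 1 if p ≡ 1 mod 4, χ(p) = −1 if p ≡ 3 mod 4. Taking (1 − χ(p)/p^4)^(-1) = p^4/(p^4 − χ(p)): (1 − (-1)/3^4)^(-1) · (1 − (1)/5^4)^(-1) · (1 − (-1)/7^4)^(-1) · (1 − (-1)/11^4)^(-1) · (1 − (1)/13^4)^(-1) · (1 − (1)/17^4)^(-1) · (1 − (-1)/19^4)^(-1) · (1 − (-1)/23^4)^(-1) · (1 − (1)/29^4)^(-1) · (1 − (-1)/31^4)^(-1) · (1 − (1)/37^4)^(-1) · (1 − (1)/41^4)^(-1) = 432087862418865343553833546534281744421/436917989841417958707951316628574044160.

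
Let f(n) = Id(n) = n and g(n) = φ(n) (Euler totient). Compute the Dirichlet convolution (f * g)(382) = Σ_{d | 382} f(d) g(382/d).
(Id * φ)(382) = 1143

Divisors of 382: [1, 2, 191, 382]. For each d | 382:
  d = 1: Id(1) · φ(382/1) = 1 · 190 = 190
  d = 2: Id(2) · φ(382/2) = 2 · 190 = 380
  d = 191: Id(191) · φ(382/191) = 191 · 1 = 191
  d = 382: Id(382) · φ(382/382) = 382 · 1 = 382
Summing: (Id * φ)(382) = 190 + 380 + 191 + 382 = 1143.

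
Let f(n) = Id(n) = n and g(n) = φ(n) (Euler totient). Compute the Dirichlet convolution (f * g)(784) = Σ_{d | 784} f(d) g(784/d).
(Id * φ)(784) = 6384

Divisors of 784: [1, 2, 4, 7, 8, 14, 16, 28, 49, 56, 98, 112, 196, 392, 784]. For each d | 784:
  d = 1: Id(1) · φ(784/1) = 1 · 336 = 336
  d = 2: Id(2) · φ(784/2) = 2 · 168 = 336
  d = 4: Id(4) · φ(784/4) = 4 · 84 = 336
  d = 7: Id(7) · φ(784/7) = 7 · 48 = 336
  d = 8: Id(8) · φ(784/8) = 8 · 42 = 336
  d = 14: Id(14) · φ(784/14) = 14 · 24 = 336
  d = 16: Id(16) · φ(784/16) = 16 · 42 = 672
  d = 28: Id(28) · φ(784/28) = 28 · 12 = 336
  d = 49: Id(49) · φ(784/49) = 49 · 8 = 392
  d = 56: Id(56) · φ(784/56) = 56 · 6 = 336
  d = 98: Id(98) · φ(784/98) = 98 · 4 = 392
  d = 112: Id(112) · φ(784/112) = 112 · 6 = 672
  d = 196: Id(196) · φ(784/196) = 196 · 2 = 392
  d = 392: Id(392) · φ(784/392) = 392 · 1 = 392
  d = 784: Id(784) · φ(784/784) = 784 · 1 = 784
Summing: (Id * φ)(784) = 336 + 336 + 336 + 336 + 336 + 336 + 672 + 336 + 392 + 336 + 392 + 672 + 392 + 392 + 784 = 6384.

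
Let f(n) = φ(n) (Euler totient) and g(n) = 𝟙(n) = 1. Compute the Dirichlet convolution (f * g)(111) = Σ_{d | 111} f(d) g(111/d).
(φ * 𝟙)(111) = 111

Divisors of 111: [1, 3, 37, 111]. For each d | 111:
  d = 1: φ(1) · 𝟙(111/1) = 1 · 1 = 1
  d = 3: φ(3) · 𝟙(111/3) = 2 · 1 = 2
  d = 37: φ(37) · 𝟙(111/37) = 36 · 1 = 36
  d = 111: φ(111) · 𝟙(111/111) = 72 · 1 = 72
Summing: (φ * 𝟙)(111) = 1 + 2 + 36 + 72 = 111.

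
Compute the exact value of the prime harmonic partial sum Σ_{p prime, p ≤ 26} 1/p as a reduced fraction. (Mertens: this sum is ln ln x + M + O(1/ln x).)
Σ 1/p = 334406399/223092870

π(26) = 9, so the primes ≤ 26 are [2, 3, 5, 7, 11, 13, 17, 19, 23]. Summing 1/p over these primes: 334406399/223092870 ≈ 1.4990. Mertens estimate ln ln(26) + 0.2615 ≈ 1.4426.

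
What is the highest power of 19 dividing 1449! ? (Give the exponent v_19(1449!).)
v_19(1449!) = 80

Legendre's formula: v_p(n!) = Σ_{k ≥ 1} ⌊n / p^k⌋. For p = 19, n = 1449, the terms are:
  ⌊1449/19^1⌋ = ⌊1449/19⌋ = 76
  ⌊1449/19^2⌋ = ⌊1449/361⌋ = 4
(the next term ⌊1449/19^3⌋ = 0, terminating the sum). Summing: v_19(1449!) = 76 + 4 = 80.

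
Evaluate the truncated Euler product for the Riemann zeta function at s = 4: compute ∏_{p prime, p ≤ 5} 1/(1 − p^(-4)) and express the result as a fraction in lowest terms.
∏ = 225/208

The primes p ≤ 5 are [2, 3, 5]. For each prime, (1 − 1/p^4)^(-1) = p^4 / (p^4 − 1). The product is (1 − 1/2^4)^(-1), (1 − 1/3^4)^(-1), (1 − 1/5^4)^(-1) = ∏ p^4 / (p^4 − 1) = 225/208.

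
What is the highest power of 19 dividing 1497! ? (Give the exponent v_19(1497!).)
v_19(1497!) = 82

Legendre's formula: v_p(n!) = Σ_{k ≥ 1} ⌊n / p^k⌋. For p = 19, n = 1497, the terms are:
  ⌊1497/19^1⌋ = ⌊1497/19⌋ = 78
  ⌊1497/19^2⌋ = ⌊1497/361⌋ = 4
(the next term ⌊1497/19^3⌋ = 0, terminating the sum). Summing: v_19(1497!) = 78 + 4 = 82.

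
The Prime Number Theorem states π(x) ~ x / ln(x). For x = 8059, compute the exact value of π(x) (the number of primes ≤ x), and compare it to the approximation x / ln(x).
π(8059) = 1013;  x/ln(x) ≈ 895.99;  relative error ≈ 11.55%.

Directly count primes up to 8059: π(8059) = 1013. The PNT approximation gives 8059/ln(8059) ≈ 8059/8.99454 ≈ 895.99. Relative error (π(x) − x/ln(x)) / π(x) ≈ 11.55%; the approximation is known to undercount slightly (Li(x) is a better estimate).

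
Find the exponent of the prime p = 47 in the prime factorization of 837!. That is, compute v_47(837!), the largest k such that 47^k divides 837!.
v_47(837!) = 17

Legendre's formula: v_p(n!) = Σ_{k ≥ 1} ⌊n / p^k⌋. For p = 47, n = 837, the terms are:
  ⌊837/47^1⌋ = ⌊837/47⌋ = 17
(the next term ⌊837/47^2⌋ = 0, terminating the sum). Summing: v_47(837!) = 17 = 17.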